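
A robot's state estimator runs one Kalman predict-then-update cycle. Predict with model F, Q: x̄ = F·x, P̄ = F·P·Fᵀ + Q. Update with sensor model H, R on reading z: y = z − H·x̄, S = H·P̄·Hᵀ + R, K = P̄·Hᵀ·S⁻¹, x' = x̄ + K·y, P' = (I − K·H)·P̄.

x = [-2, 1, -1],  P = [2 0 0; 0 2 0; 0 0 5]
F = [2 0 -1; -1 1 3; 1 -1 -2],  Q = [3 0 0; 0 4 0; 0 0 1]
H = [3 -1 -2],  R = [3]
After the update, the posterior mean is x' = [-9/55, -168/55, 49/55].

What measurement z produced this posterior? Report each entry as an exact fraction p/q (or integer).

x̄ = F·x = [-3, 0, -1]
P̄ = F·P·Fᵀ + Q = [16 -19 14; -19 53 -34; 14 -34 25]
S = H·P̄·Hᵀ + R = [110]
K = P̄·Hᵀ·S⁻¹ = [39/110; -21/55; 13/55]
x' − x̄ = [156/55, -168/55, 104/55] = K·y
y = (KᵀK)⁻¹·Kᵀ·(x' − x̄) = [8]
z = y + H·x̄ = [8] + [-7] = [1]

z = [1]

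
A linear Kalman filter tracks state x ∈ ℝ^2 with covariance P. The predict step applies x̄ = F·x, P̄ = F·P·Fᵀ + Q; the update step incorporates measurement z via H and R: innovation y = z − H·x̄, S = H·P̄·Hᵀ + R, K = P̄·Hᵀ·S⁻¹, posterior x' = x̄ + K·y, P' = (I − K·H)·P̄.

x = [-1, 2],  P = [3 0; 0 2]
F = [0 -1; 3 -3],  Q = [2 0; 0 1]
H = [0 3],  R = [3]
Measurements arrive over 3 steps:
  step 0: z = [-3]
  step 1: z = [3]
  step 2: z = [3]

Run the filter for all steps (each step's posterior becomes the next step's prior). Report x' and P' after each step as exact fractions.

step 0: x̄ = F·x = [-2, -9]
step 0: P̄ = F·P·Fᵀ + Q = [4 6; 6 46]
step 0: y = z − H·x̄ = [24]
step 0: S = H·P̄·Hᵀ + R = [417]
step 0: K = P̄·Hᵀ·S⁻¹ = [6/139; 46/139]
step 0: x' = x̄ + K·y = [-134/139, -147/139]
step 0: P' = (I − K·H)·P̄ = [448/139 6/139; 6/139 46/139]
step 1: x̄ = F·x = [147/139, 39/139]
step 1: P̄ = F·P·Fᵀ + Q = [324/139 120/139; 120/139 4477/139]
step 1: y = z − H·x̄ = [300/139]
step 1: S = H·P̄·Hᵀ + R = [40710/139]
step 1: K = P̄·Hᵀ·S⁻¹ = [12/1357; 4477/13570]
step 1: x' = x̄ + K·y = [1461/1357, 1347/1357]
step 1: P' = (I − K·H)·P̄ = [3132/1357 12/1357; 12/1357 4477/13570]
step 2: x̄ = F·x = [-1347/1357, 342/1357]
step 2: P̄ = F·P·Fᵀ + Q = [31617/13570 13071/13570; 13071/13570 333583/13570]
step 2: y = z − H·x̄ = [3045/1357]
step 2: S = H·P̄·Hᵀ + R = [3042957/13570]
step 2: K = P̄·Hᵀ·S⁻¹ = [13071/1014319; 333583/1014319]
step 2: x' = x̄ + K·y = [-977514/1014319, 1004169/1014319]
step 2: P' = (I − K·H)·P̄ = [2325510/1014319 13071/1014319; 13071/1014319 333583/1014319]

step 0: x' = [-134/139, -147/139], P' = [448/139 6/139; 6/139 46/139]
step 1: x' = [1461/1357, 1347/1357], P' = [3132/1357 12/1357; 12/1357 4477/13570]
step 2: x' = [-977514/1014319, 1004169/1014319], P' = [2325510/1014319 13071/1014319; 13071/1014319 333583/1014319]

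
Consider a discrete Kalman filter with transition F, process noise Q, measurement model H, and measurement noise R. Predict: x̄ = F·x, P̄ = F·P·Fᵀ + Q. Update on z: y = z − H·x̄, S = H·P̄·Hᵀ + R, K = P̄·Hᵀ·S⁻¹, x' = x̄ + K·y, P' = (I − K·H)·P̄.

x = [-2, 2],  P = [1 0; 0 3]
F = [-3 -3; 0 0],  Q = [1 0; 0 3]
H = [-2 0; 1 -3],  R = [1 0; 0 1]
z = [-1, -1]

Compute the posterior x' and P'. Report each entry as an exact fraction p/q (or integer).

x̄ = F·x = [0, 0]
P̄ = F·P·Fᵀ + Q = [37 0; 0 3]
y = z − H·x̄ = [-1, -1]
S = H·P̄·Hᵀ + R = [149 -74; -74 65]
K = P̄·Hᵀ·S⁻¹ = [-2072/4209 37/4209; -222/1403 -447/1403]
x' = x̄ + K·y = [2035/4209, 669/1403]
P' = (I − K·H)·P̄ = [1036/4209 111/1403; 111/1403 186/1403]

x' = [2035/4209, 669/1403]
P' = [1036/4209 111/1403; 111/1403 186/1403]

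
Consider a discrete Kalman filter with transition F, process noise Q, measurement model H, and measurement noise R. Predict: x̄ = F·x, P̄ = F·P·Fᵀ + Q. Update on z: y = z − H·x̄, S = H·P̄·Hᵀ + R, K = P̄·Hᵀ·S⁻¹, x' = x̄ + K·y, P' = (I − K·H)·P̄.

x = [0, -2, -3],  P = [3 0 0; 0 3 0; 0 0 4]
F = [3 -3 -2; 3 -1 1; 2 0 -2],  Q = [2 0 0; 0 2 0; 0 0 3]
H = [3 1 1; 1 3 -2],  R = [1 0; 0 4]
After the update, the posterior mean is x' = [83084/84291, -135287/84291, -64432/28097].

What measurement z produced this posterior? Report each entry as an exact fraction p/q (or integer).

z = [-1, 1]

x̄ = F·x = [12, -1, 6]
P̄ = F·P·Fᵀ + Q = [72 28 34; 28 36 10; 34 10 31]
S = H·P̄·Hᵀ + R = [1108 382; 382 436]
K = P̄·Hᵀ·S⁻¹ = [21898/84291 -2173/84291; 3092/84291 19717/84291; 5132/28097 -8735/56194]
x' − x̄ = [-928408/84291, -50996/84291, -233014/28097] = K·y
y = (KᵀK)⁻¹·Kᵀ·(x' − x̄) = [-42, 4]
z = y + H·x̄ = [-42, 4] + [41, -3] = [-1, 1]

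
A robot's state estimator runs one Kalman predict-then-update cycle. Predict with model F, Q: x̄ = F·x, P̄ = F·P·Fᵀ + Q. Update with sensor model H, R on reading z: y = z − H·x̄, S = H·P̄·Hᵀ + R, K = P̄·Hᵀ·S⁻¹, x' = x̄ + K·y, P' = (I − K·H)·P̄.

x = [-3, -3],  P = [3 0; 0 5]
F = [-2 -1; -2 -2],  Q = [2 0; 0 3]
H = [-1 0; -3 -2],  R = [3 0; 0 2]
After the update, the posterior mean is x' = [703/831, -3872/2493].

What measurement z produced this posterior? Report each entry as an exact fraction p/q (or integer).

z = [-3, 1]

x̄ = F·x = [9, 12]
P̄ = F·P·Fᵀ + Q = [19 22; 22 35]
S = H·P̄·Hᵀ + R = [22 101; 101 577]
K = P̄·Hᵀ·S⁻¹ = [-254/831 -101/831; 1042/2493 -770/2493]
x' − x̄ = [-6776/831, -33788/2493] = K·y
y = (KᵀK)⁻¹·Kᵀ·(x' − x̄) = [6, 52]
z = y + H·x̄ = [6, 52] + [-9, -51] = [-3, 1]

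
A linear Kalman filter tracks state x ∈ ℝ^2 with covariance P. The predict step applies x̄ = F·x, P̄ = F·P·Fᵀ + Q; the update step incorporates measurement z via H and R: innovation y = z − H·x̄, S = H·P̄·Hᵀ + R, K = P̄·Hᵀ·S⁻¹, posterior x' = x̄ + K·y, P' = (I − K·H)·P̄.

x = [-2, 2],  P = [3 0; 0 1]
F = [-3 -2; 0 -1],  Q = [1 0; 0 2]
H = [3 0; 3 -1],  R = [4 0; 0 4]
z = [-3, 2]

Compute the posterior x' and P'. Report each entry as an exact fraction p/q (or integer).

x̄ = F·x = [2, -2]
P̄ = F·P·Fᵀ + Q = [32 2; 2 3]
y = z − H·x̄ = [-9, -6]
S = H·P̄·Hᵀ + R = [292 282; 282 283]
K = P̄·Hᵀ·S⁻¹ = [165/778 47/389; 213/778 -102/389]
x' = x̄ + K·y = [-493/778, -2249/778]
P' = (I − K·H)·P̄ = [110/389 142/389; 142/389 834/389]

x' = [-493/778, -2249/778]
P' = [110/389 142/389; 142/389 834/389]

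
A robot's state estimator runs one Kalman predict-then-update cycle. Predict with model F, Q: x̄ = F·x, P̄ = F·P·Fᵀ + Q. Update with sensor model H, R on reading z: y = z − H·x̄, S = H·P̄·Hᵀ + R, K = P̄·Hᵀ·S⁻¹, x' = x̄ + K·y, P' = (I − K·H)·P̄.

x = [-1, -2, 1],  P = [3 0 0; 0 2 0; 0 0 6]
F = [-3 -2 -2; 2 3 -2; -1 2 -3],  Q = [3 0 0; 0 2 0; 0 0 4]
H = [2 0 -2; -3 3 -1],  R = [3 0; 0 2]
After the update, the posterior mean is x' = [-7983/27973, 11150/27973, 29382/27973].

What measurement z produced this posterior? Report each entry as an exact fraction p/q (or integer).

z = [-3, 1]

x̄ = F·x = [5, -10, -6]
P̄ = F·P·Fᵀ + Q = [62 -6 37; -6 56 42; 37 42 69]
S = H·P̄·Hᵀ + R = [231 -374; -374 1211]
K = P̄·Hᵀ·S⁻¹ = [-29584/139865 -3361/12715; -12480/27973 -48/2543; -19540/27973 -662/2543]
x' − x̄ = [-147848/27973, 290880/27973, 197220/27973] = K·y
y = (KᵀK)⁻¹·Kᵀ·(x' − x̄) = [-25, 40]
z = y + H·x̄ = [-25, 40] + [22, -39] = [-3, 1]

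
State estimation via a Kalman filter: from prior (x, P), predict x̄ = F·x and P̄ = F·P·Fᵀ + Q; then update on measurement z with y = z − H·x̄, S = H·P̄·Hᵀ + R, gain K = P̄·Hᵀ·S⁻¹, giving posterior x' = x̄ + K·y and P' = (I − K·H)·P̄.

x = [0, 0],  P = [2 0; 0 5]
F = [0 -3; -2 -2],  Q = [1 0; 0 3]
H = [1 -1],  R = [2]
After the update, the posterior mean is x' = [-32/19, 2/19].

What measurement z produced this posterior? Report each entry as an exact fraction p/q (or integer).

z = [-2]

x̄ = F·x = [0, 0]
P̄ = F·P·Fᵀ + Q = [46 30; 30 31]
S = H·P̄·Hᵀ + R = [19]
K = P̄·Hᵀ·S⁻¹ = [16/19; -1/19]
x' − x̄ = [-32/19, 2/19] = K·y
y = (KᵀK)⁻¹·Kᵀ·(x' − x̄) = [-2]
z = y + H·x̄ = [-2] + [0] = [-2]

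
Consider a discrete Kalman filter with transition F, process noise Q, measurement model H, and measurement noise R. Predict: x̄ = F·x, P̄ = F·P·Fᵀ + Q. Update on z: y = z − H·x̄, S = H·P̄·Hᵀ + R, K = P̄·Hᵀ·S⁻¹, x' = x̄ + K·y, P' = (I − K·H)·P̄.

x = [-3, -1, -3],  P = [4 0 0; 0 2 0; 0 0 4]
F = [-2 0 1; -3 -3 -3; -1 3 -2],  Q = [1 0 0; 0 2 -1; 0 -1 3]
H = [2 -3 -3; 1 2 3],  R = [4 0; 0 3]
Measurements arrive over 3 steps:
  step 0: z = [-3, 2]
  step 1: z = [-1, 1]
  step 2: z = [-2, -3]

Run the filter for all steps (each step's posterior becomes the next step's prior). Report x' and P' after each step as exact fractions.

step 0: x' = [44430/29561, 162212/29561, -102175/29561], P' = [772944/206927 1877019/206927 -1437147/206927; 1877019/206927 5697948/206927 -4406862/206927; -1437147/206927 -4406862/206927 3448908/206927]
step 1: x' = [-8346699827/5225324683, -27035572464/5225324683, 22928110363/5225324683], P' = [18929170858/5225324683 82571476589/10450649366 -63405481897/10450649366; 82571476589/10450649366 431515423999/20901298732 -334060563479/20901298732; -63405481897/10450649366 -334060563479/20901298732 262664819663/20901298732]
step 2: x' = [-3805590519855233/1372782383751416, -259031295540551/62399199261428, 965443583634377/343195595937854], P' = [4834452280306389/1372782383751416 478073530953975/62399199261428 -2020285412789959/343195595937854; 478073530953975/62399199261428 625952586316197/31199599630714 -242442224835688/15599799815357; -2020285412789959/343195595937854 -242442224835688/15599799815357 2099009077964719/171597797968927]

step 0: x̄ = F·x = [3, 21, 6]
step 0: P̄ = F·P·Fᵀ + Q = [21 12 0; 12 92 17; 0 17 41]
step 0: y = z − H·x̄ = [72, -61]
step 0: S = H·P̄·Hᵀ + R = [1447 -1122; -1122 1013]
step 0: K = P̄·Hᵀ·S⁻¹ = [56568/206927 71847/206927; -29805/206927 17443/206927; -108/206927 31951/206927]
step 0: x' = x̄ + K·y = [44430/29561, 162212/29561, -102175/29561]
step 0: P' = (I − K·H)·P̄ = [772944/206927 1877019/206927 -1437147/206927; 1877019/206927 5697948/206927 -4406862/206927; -1437147/206927 -4406862/206927 3448908/206927]
step 1: x̄ = F·x = [-191035/29561, -313401/29561, 646556/29561]
step 1: P̄ = F·P·Fᵀ + Q = [12496199/206927 14462199/206927 -34146069/206927; 14462199/206927 18286234/206927 -39452030/206927; -34146069/206927 -39452030/206927 102342531/206927]
step 1: y = z − H·x̄ = [1351974/29561, -1092270/29561]
step 1: S = H·P̄·Hᵀ + R = [662541289/206927 -502003343/206927; -502003343/206927 386892717/206927]
step 1: K = P̄·Hᵀ·S⁻¹ = [4554674839/10450649366 4261616401/10450649366; 9480331199/20901298732 8664036913/20901298732; -9858674035/20901298732 -2312543921/20901298732]
step 1: x' = x̄ + K·y = [-8346699827/5225324683, -27035572464/5225324683, 22928110363/5225324683]
step 1: P' = (I − K·H)·P̄ = [18929170858/5225324683 82571476589/10450649366 -63405481897/10450649366; 82571476589/10450649366 431515423999/20901298732 -334060563479/20901298732; -63405481897/10450649366 -334060563479/20901298732 262664819663/20901298732]
step 2: x̄ = F·x = [39621510017/5225324683, 37362485784/5225324683, -118616238291/5225324683]
step 2: P̄ = F·P·Fᵀ + Q = [1093676707299/20901298732 639456079863/10450649366 -2747368573349/20901298732; 639456079863/10450649366 411940151900/5225324683 -1615687924613/10450649366; -2747368573349/20901298732 -1615687924613/10450649366 7583343861775/20901298732]
step 2: y = z − H·x̄ = [-333454926921/5225324683, 225826259239/5225324683]
step 2: S = H·P̄·Hᵀ + R = [46994963925907/20901298732 -8610465202227/5225324683; -8610465202227/5225324683 6463111199492/5225324683]
step 2: K = P̄·Hᵀ·S⁻¹ = [147467279445621/343195595937854 542087562933927/1372782383751416; 6858640127439/15599799815357 24192392730169/62399199261428; -79179806776603/171597797968927 -31229612590639/343195595937854]
step 2: x' = x̄ + K·y = [-3805590519855233/1372782383751416, -259031295540551/62399199261428, 965443583634377/343195595937854]
step 2: P' = (I − K·H)·P̄ = [4834452280306389/1372782383751416 478073530953975/62399199261428 -2020285412789959/343195595937854; 478073530953975/62399199261428 625952586316197/31199599630714 -242442224835688/15599799815357; -2020285412789959/343195595937854 -242442224835688/15599799815357 2099009077964719/171597797968927]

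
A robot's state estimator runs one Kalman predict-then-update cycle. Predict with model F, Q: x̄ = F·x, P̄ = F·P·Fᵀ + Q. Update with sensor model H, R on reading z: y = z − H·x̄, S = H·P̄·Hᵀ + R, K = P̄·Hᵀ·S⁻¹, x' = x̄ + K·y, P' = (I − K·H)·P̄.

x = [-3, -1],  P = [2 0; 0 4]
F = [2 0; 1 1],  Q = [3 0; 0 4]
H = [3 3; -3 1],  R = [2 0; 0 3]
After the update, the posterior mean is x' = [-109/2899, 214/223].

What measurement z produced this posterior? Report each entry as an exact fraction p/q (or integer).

x̄ = F·x = [-6, -4]
P̄ = F·P·Fᵀ + Q = [11 4; 4 10]
S = H·P̄·Hᵀ + R = [263 -93; -93 88]
K = P̄·Hᵀ·S⁻¹ = [1263/14495 -3442/14495; 54/223 52/223]
x' − x̄ = [17285/2899, 1106/223] = K·y
y = (KᵀK)⁻¹·Kᵀ·(x' − x̄) = [33, -13]
z = y + H·x̄ = [33, -13] + [-30, 14] = [3, 1]

z = [3, 1]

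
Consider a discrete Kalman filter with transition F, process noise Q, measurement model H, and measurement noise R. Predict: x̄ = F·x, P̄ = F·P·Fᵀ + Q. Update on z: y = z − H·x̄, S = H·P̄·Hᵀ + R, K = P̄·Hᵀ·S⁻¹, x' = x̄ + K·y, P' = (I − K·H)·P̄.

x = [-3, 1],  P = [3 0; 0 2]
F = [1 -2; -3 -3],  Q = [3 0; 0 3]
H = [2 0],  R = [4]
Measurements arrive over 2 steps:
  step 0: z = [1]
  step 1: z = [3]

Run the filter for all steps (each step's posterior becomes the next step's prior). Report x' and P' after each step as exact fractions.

step 0: x̄ = F·x = [-5, 6]
step 0: P̄ = F·P·Fᵀ + Q = [14 3; 3 48]
step 0: y = z − H·x̄ = [11]
step 0: S = H·P̄·Hᵀ + R = [60]
step 0: K = P̄·Hᵀ·S⁻¹ = [7/15; 1/10]
step 0: x' = x̄ + K·y = [2/15, 71/10]
step 0: P' = (I − K·H)·P̄ = [14/15 1/5; 1/5 237/5]
step 1: x̄ = F·x = [-211/15, -217/10]
step 1: P̄ = F·P·Fᵀ + Q = [2891/15 1411/5; 1411/5 2208/5]
step 1: y = z − H·x̄ = [467/15]
step 1: S = H·P̄·Hᵀ + R = [11624/15]
step 1: K = P̄·Hᵀ·S⁻¹ = [2891/5812; 4233/5812]
step 1: x' = x̄ + K·y = [8251/5812, 5667/5812]
step 1: P' = (I − K·H)·P̄ = [2891/2906 4233/2906; 4233/2906 88737/2906]

step 0: x' = [2/15, 71/10], P' = [14/15 1/5; 1/5 237/5]
step 1: x' = [8251/5812, 5667/5812], P' = [2891/2906 4233/2906; 4233/2906 88737/2906]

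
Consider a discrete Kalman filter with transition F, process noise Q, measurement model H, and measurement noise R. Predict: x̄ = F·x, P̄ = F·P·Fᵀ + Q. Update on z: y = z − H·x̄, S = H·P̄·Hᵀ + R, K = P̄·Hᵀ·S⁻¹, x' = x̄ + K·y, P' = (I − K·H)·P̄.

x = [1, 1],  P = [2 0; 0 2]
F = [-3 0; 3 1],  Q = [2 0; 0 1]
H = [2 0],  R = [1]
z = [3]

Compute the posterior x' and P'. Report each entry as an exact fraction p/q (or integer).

x' = [13/9, 0]
P' = [20/81 -2/9; -2/9 5]

x̄ = F·x = [-3, 4]
P̄ = F·P·Fᵀ + Q = [20 -18; -18 21]
y = z − H·x̄ = [9]
S = H·P̄·Hᵀ + R = [81]
K = P̄·Hᵀ·S⁻¹ = [40/81; -4/9]
x' = x̄ + K·y = [13/9, 0]
P' = (I − K·H)·P̄ = [20/81 -2/9; -2/9 5]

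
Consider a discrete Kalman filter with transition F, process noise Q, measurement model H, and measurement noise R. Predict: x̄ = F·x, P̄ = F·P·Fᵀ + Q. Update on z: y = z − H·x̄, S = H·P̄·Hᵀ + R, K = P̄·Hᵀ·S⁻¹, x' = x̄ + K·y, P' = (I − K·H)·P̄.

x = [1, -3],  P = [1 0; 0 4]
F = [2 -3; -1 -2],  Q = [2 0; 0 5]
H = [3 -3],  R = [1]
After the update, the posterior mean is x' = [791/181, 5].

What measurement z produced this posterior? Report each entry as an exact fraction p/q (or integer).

x̄ = F·x = [11, 5]
P̄ = F·P·Fᵀ + Q = [42 22; 22 22]
S = H·P̄·Hᵀ + R = [181]
K = P̄·Hᵀ·S⁻¹ = [60/181; 0]
x' − x̄ = [-1200/181, 0] = K·y
y = (KᵀK)⁻¹·Kᵀ·(x' − x̄) = [-20]
z = y + H·x̄ = [-20] + [18] = [-2]

z = [-2]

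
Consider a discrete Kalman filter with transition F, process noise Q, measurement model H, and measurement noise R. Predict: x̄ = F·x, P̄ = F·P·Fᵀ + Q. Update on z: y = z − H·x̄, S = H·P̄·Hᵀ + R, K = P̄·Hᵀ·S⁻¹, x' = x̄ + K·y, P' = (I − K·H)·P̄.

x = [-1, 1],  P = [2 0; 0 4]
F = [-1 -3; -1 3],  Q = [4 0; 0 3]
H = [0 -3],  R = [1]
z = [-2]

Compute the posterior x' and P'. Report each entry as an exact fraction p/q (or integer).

x' = [28/37, 25/37]
P' = [2568/185 -17/185; -17/185 41/370]

x̄ = F·x = [-2, 4]
P̄ = F·P·Fᵀ + Q = [42 -34; -34 41]
y = z − H·x̄ = [10]
S = H·P̄·Hᵀ + R = [370]
K = P̄·Hᵀ·S⁻¹ = [51/185; -123/370]
x' = x̄ + K·y = [28/37, 25/37]
P' = (I − K·H)·P̄ = [2568/185 -17/185; -17/185 41/370]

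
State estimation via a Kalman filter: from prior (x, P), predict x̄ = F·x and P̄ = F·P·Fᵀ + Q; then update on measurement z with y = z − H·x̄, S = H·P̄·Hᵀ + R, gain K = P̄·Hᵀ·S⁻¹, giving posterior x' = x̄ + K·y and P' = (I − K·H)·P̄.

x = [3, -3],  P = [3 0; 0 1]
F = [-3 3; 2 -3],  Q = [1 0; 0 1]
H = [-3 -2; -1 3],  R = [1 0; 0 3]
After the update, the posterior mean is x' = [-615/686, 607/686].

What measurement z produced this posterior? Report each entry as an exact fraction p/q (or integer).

z = [1, 3]

x̄ = F·x = [-18, 15]
P̄ = F·P·Fᵀ + Q = [37 -27; -27 22]
S = H·P̄·Hᵀ + R = [98 168; 168 400]
K = P̄·Hᵀ·S⁻¹ = [-93/343 -71/392; -103/1372 207/784]
x' − x̄ = [11733/686, -9683/686] = K·y
y = (KᵀK)⁻¹·Kᵀ·(x' − x̄) = [-23, -60]
z = y + H·x̄ = [-23, -60] + [24, 63] = [1, 3]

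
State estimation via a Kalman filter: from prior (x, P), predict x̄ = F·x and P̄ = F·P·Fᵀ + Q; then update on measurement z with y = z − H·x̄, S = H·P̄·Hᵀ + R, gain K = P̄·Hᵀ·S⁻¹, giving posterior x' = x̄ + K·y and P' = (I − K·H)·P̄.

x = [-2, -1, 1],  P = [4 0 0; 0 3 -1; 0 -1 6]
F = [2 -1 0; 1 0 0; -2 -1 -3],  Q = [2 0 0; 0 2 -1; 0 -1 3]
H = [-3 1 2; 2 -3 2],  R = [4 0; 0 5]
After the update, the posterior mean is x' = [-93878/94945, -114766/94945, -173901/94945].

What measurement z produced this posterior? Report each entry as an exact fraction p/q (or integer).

z = [-2, -2]

x̄ = F·x = [-3, -2, 2]
P̄ = F·P·Fᵀ + Q = [21 8 -16; 8 6 -9; -16 -9 70]
S = H·P̄·Hᵀ + R = [587 292; 292 307]
K = P̄·Hᵀ·S⁻¹ = [-22621/94945 17186/94945; -5212/94945 -1228/94945; 15533/94945 26977/94945]
x' − x̄ = [190957/94945, 75124/94945, -363791/94945] = K·y
y = (KᵀK)⁻¹·Kᵀ·(x' − x̄) = [-13, -6]
z = y + H·x̄ = [-13, -6] + [11, 4] = [-2, -2]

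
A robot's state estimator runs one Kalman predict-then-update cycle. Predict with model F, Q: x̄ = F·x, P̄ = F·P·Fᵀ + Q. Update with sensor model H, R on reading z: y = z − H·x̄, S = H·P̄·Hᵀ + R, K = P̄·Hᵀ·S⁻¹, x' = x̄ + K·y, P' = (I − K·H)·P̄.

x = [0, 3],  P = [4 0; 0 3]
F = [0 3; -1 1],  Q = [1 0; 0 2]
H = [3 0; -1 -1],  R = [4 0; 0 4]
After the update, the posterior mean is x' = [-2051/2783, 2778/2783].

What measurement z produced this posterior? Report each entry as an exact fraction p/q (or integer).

z = [-3, -1]

x̄ = F·x = [9, 3]
P̄ = F·P·Fᵀ + Q = [28 9; 9 9]
S = H·P̄·Hᵀ + R = [256 -111; -111 59]
K = P̄·Hᵀ·S⁻¹ = [849/2783 -148/2783; -405/2783 -1611/2783]
x' − x̄ = [-27098/2783, -5571/2783] = K·y
y = (KᵀK)⁻¹·Kᵀ·(x' − x̄) = [-30, 11]
z = y + H·x̄ = [-30, 11] + [27, -12] = [-3, -1]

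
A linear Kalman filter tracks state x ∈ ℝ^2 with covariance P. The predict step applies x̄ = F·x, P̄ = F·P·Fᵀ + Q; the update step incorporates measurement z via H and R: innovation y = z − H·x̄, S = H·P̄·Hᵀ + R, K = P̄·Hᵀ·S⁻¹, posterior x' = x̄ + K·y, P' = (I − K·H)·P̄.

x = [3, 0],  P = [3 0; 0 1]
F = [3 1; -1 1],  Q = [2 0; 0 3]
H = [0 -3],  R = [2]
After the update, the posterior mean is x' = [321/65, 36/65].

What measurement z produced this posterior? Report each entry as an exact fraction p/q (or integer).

z = [-2]

x̄ = F·x = [9, -3]
P̄ = F·P·Fᵀ + Q = [30 -8; -8 7]
S = H·P̄·Hᵀ + R = [65]
K = P̄·Hᵀ·S⁻¹ = [24/65; -21/65]
x' − x̄ = [-264/65, 231/65] = K·y
y = (KᵀK)⁻¹·Kᵀ·(x' − x̄) = [-11]
z = y + H·x̄ = [-11] + [9] = [-2]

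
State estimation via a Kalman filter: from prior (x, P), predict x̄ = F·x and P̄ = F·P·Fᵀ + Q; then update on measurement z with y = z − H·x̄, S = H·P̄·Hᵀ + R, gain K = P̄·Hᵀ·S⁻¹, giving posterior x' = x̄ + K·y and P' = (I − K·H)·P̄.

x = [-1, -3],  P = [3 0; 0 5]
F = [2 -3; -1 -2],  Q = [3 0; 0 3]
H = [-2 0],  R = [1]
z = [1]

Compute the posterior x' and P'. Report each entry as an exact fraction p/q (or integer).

x' = [-113/241, 967/241]
P' = [60/241 24/241; 24/241 3962/241]

x̄ = F·x = [7, 7]
P̄ = F·P·Fᵀ + Q = [60 24; 24 26]
y = z − H·x̄ = [15]
S = H·P̄·Hᵀ + R = [241]
K = P̄·Hᵀ·S⁻¹ = [-120/241; -48/241]
x' = x̄ + K·y = [-113/241, 967/241]
P' = (I − K·H)·P̄ = [60/241 24/241; 24/241 3962/241]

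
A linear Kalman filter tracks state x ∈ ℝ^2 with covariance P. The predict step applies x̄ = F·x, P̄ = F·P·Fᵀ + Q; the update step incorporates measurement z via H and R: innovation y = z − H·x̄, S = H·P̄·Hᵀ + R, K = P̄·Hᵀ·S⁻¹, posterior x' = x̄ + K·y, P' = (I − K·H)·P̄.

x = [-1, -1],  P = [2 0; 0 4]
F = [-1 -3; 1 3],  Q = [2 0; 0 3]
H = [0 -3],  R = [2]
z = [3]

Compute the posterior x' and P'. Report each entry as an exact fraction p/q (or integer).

x̄ = F·x = [4, -4]
P̄ = F·P·Fᵀ + Q = [40 -38; -38 41]
y = z − H·x̄ = [-9]
S = H·P̄·Hᵀ + R = [371]
K = P̄·Hᵀ·S⁻¹ = [114/371; -123/371]
x' = x̄ + K·y = [458/371, -377/371]
P' = (I − K·H)·P̄ = [1844/371 -76/371; -76/371 82/371]

x' = [458/371, -377/371]
P' = [1844/371 -76/371; -76/371 82/371]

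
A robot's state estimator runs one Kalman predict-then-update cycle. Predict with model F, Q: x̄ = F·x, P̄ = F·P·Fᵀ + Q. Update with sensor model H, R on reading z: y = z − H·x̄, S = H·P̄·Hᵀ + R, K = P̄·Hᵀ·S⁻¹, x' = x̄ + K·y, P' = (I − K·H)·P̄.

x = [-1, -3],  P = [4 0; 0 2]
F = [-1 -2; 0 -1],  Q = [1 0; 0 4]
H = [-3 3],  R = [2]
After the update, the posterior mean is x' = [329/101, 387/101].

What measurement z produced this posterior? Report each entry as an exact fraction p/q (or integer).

x̄ = F·x = [7, 3]
P̄ = F·P·Fᵀ + Q = [13 4; 4 6]
S = H·P̄·Hᵀ + R = [101]
K = P̄·Hᵀ·S⁻¹ = [-27/101; 6/101]
x' − x̄ = [-378/101, 84/101] = K·y
y = (KᵀK)⁻¹·Kᵀ·(x' − x̄) = [14]
z = y + H·x̄ = [14] + [-12] = [2]

z = [2]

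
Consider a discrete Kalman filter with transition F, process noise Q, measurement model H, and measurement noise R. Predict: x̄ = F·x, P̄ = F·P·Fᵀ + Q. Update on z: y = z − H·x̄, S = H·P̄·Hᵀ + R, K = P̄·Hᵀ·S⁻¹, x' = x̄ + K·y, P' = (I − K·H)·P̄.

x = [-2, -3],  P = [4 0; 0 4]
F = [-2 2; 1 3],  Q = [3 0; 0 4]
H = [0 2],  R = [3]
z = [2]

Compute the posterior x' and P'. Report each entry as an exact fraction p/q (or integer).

x̄ = F·x = [-2, -11]
P̄ = F·P·Fᵀ + Q = [35 16; 16 44]
y = z − H·x̄ = [24]
S = H·P̄·Hᵀ + R = [179]
K = P̄·Hᵀ·S⁻¹ = [32/179; 88/179]
x' = x̄ + K·y = [410/179, 143/179]
P' = (I − K·H)·P̄ = [5241/179 48/179; 48/179 132/179]

x' = [410/179, 143/179]
P' = [5241/179 48/179; 48/179 132/179]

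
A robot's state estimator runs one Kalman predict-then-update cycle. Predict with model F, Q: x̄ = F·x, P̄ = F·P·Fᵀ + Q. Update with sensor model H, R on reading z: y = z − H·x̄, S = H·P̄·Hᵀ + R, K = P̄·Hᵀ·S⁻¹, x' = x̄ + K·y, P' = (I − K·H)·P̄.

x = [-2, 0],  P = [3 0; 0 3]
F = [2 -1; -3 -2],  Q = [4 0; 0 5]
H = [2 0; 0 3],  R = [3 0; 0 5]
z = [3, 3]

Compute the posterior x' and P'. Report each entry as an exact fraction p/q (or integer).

x̄ = F·x = [-4, 6]
P̄ = F·P·Fᵀ + Q = [19 -12; -12 44]
y = z − H·x̄ = [11, -15]
S = H·P̄·Hᵀ + R = [79 -72; -72 401]
K = P̄·Hᵀ·S⁻¹ = [12646/26495 -108/26495; -24/5299 1740/5299]
x' = x̄ + K·y = [34746/26495, 5430/5299]
P' = (I − K·H)·P̄ = [18969/26495 -36/5299; -36/5299 2900/5299]

x' = [34746/26495, 5430/5299]
P' = [18969/26495 -36/5299; -36/5299 2900/5299]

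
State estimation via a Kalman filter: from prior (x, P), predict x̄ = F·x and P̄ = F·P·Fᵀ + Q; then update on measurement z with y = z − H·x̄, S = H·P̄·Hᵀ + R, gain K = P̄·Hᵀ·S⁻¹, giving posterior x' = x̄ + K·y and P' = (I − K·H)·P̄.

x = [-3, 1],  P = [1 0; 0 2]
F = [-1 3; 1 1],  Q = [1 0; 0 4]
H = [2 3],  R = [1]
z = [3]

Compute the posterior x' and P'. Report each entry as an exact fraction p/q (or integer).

x̄ = F·x = [6, -2]
P̄ = F·P·Fᵀ + Q = [20 5; 5 7]
y = z − H·x̄ = [-3]
S = H·P̄·Hᵀ + R = [204]
K = P̄·Hᵀ·S⁻¹ = [55/204; 31/204]
x' = x̄ + K·y = [353/68, -167/68]
P' = (I − K·H)·P̄ = [1055/204 -685/204; -685/204 467/204]

x' = [353/68, -167/68]
P' = [1055/204 -685/204; -685/204 467/204]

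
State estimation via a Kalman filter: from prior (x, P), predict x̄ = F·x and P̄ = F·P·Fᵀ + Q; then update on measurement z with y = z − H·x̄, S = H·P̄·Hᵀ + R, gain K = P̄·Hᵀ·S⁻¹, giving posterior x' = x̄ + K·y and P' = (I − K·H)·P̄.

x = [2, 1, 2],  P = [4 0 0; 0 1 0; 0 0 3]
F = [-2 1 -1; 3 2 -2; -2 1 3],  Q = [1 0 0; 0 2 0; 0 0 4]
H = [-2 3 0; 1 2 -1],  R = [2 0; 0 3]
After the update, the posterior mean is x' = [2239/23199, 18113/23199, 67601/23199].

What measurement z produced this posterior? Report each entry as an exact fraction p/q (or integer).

x̄ = F·x = [-5, 4, 3]
P̄ = F·P·Fᵀ + Q = [21 -16 8; -16 54 -40; 8 -40 48]
S = H·P̄·Hᵀ + R = [764 434; 434 368]
K = P̄·Hᵀ·S⁻¹ = [-12437/46398 6136/23199; 3526/23199 4163/23199; 508/23199 -8164/23199]
x' − x̄ = [118234/23199, -74683/23199, -1996/23199] = K·y
y = (KᵀK)⁻¹·Kᵀ·(x' − x̄) = [-20, -1]
z = y + H·x̄ = [-20, -1] + [22, 0] = [2, -1]

z = [2, -1]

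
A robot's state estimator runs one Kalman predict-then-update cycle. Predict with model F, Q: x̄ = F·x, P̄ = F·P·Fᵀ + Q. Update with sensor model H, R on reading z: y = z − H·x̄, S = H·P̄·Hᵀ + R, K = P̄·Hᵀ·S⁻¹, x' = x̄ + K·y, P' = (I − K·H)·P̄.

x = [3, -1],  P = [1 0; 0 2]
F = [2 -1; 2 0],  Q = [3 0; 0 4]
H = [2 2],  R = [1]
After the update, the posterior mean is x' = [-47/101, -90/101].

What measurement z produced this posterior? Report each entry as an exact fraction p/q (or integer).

x̄ = F·x = [7, 6]
P̄ = F·P·Fᵀ + Q = [9 4; 4 8]
S = H·P̄·Hᵀ + R = [101]
K = P̄·Hᵀ·S⁻¹ = [26/101; 24/101]
x' − x̄ = [-754/101, -696/101] = K·y
y = (KᵀK)⁻¹·Kᵀ·(x' − x̄) = [-29]
z = y + H·x̄ = [-29] + [26] = [-3]

z = [-3]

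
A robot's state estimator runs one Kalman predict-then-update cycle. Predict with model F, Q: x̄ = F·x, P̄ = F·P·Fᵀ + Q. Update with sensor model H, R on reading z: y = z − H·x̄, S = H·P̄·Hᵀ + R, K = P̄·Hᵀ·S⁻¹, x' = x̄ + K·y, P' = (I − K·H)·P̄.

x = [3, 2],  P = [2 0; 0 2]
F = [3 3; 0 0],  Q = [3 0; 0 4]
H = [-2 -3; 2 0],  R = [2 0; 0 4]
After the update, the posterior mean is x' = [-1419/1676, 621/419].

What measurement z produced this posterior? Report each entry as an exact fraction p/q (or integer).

z = [-3, -3]

x̄ = F·x = [15, 0]
P̄ = F·P·Fᵀ + Q = [39 0; 0 4]
S = H·P̄·Hᵀ + R = [194 -156; -156 160]
K = P̄·Hᵀ·S⁻¹ = [-39/838 741/1676; -120/419 -117/419]
x' − x̄ = [-26559/1676, 621/419] = K·y
y = (KᵀK)⁻¹·Kᵀ·(x' − x̄) = [27, -33]
z = y + H·x̄ = [27, -33] + [-30, 30] = [-3, -3]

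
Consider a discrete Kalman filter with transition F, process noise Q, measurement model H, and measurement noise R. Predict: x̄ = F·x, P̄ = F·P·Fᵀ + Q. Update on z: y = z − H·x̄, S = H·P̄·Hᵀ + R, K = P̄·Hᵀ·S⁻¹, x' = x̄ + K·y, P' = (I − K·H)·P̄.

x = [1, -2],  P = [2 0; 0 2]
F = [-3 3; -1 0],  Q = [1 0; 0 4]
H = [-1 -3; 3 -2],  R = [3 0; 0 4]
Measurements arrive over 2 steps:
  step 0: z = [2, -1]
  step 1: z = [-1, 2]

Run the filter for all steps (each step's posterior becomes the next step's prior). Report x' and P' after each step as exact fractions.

step 0: x̄ = F·x = [-9, -1]
step 0: P̄ = F·P·Fᵀ + Q = [37 6; 6 6]
step 0: y = z − H·x̄ = [-10, 24]
step 0: S = H·P̄·Hᵀ + R = [130 -117; -117 289]
step 0: K = P̄·Hᵀ·S⁻¹ = [-392/2171 45/167; -6234/23881 -156/1837]
step 0: x' = x̄ + K·y = [-1579/2171, -10213/23881]
step 0: P' = (I − K·H)·P̄ = [852/2171 108/2171; 108/2171 5838/23881]
step 1: x̄ = F·x = [21468/23881, 1579/2171]
step 1: P̄ = F·P·Fᵀ + Q = [139387/23881 2232/2171; 2232/2171 9536/2171]
step 1: y = z − H·x̄ = [49694/23881, 1392/1837]
step 1: S = H·P̄·Hᵀ + R = [1302406/23881 3027/1837; 3027/1837 113459/1837]
step 1: K = P̄·Hᵀ·S⁻¹ = [-13766348/80375921 20478435/80375921; -20728224/80375921 -6865496/80375921]
step 1: x' = x̄ + K·y = [59125796/80375921, 10122817/80375921]
step 1: P' = (I − K·H)·P̄ = [29849028/80375921 3816672/80375921; 3816672/80375921 19456000/80375921]

step 0: x' = [-1579/2171, -10213/23881], P' = [852/2171 108/2171; 108/2171 5838/23881]
step 1: x' = [59125796/80375921, 10122817/80375921], P' = [29849028/80375921 3816672/80375921; 3816672/80375921 19456000/80375921]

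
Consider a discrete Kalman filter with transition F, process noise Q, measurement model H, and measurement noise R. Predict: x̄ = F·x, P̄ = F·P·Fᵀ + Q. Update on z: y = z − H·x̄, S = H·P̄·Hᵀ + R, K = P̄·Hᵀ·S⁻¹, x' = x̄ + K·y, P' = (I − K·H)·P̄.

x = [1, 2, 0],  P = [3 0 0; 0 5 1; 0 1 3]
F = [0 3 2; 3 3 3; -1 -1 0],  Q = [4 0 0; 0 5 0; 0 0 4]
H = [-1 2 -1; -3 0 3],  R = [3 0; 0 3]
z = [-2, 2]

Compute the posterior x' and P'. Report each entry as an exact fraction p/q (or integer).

x' = [-48364/54401, -82351/54401, -12831/54401]
P' = [223873/54401 209468/54401 208353/54401; 209468/54401 239340/54401 202735/54401; 208353/54401 202735/54401 210854/54401]

x̄ = F·x = [6, 9, -3]
P̄ = F·P·Fᵀ + Q = [73 78 -17; 78 122 -27; -17 -27 12]
y = z − H·x̄ = [-17, 29]
S = H·P̄·Hᵀ + R = [338 -447; -447 1074]
K = P̄·Hᵀ·S⁻¹ = [-4430/54401 -15520/54401; 22159/54401 -6733/54401; -4579/54401 2501/54401]
x' = x̄ + K·y = [-48364/54401, -82351/54401, -12831/54401]
P' = (I − K·H)·P̄ = [223873/54401 209468/54401 208353/54401; 209468/54401 239340/54401 202735/54401; 208353/54401 202735/54401 210854/54401]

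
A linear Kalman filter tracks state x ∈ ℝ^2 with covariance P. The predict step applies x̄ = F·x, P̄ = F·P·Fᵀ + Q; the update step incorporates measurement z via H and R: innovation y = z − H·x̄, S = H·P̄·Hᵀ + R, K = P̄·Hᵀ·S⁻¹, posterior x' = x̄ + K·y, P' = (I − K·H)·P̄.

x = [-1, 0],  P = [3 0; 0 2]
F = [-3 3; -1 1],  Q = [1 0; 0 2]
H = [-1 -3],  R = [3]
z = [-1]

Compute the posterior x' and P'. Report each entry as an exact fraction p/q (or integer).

x' = [151/202, 11/101]
P' = [1011/202 -123/101; -123/101 59/101]

x̄ = F·x = [3, 1]
P̄ = F·P·Fᵀ + Q = [46 15; 15 7]
y = z − H·x̄ = [5]
S = H·P̄·Hᵀ + R = [202]
K = P̄·Hᵀ·S⁻¹ = [-91/202; -18/101]
x' = x̄ + K·y = [151/202, 11/101]
P' = (I − K·H)·P̄ = [1011/202 -123/101; -123/101 59/101]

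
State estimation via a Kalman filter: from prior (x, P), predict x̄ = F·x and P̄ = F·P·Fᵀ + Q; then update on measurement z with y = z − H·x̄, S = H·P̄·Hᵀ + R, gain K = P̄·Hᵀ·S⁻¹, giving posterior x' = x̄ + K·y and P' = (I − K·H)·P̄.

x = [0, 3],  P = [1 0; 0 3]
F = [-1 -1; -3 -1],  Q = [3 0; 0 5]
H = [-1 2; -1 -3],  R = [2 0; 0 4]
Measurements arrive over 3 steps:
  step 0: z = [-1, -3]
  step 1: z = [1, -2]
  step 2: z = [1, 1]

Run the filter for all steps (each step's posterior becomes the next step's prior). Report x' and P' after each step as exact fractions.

step 0: x̄ = F·x = [-3, -3]
step 0: P̄ = F·P·Fᵀ + Q = [7 6; 6 17]
step 0: y = z − H·x̄ = [2, -15]
step 0: S = H·P̄·Hᵀ + R = [53 -89; -89 200]
step 0: K = P̄·Hᵀ·S⁻¹ = [-1225/2679 -880/2679; 527/2679 -529/2679]
step 0: x' = x̄ + K·y = [2713/2679, 952/2679]
step 0: P' = (I − K·H)·P̄ = [2878/2679 214/2679; 214/2679 634/2679]
step 1: x̄ = F·x = [-3665/2679, -9091/2679]
step 1: P̄ = F·P·Fᵀ + Q = [11977/2679 10124/2679; 10124/2679 41215/2679]
step 1: y = z − H·x̄ = [5732/893, -36296/2679]
step 1: S = H·P̄·Hᵀ + R = [47233/893 -75063/893; -75063/893 454372/2679]
step 1: K = P̄·Hᵀ·S⁻¹ = [-2156931/5104133 -1544708/5104133; 1019229/5104133 -997543/5104133]
step 1: x' = x̄ + K·y = [100593/5104133, 2736771/5104133]
step 1: P' = (I − K·H)·P̄ = [5059850/5104133 372994/5104133; 372994/5104133 1205726/5104133]
step 2: x̄ = F·x = [-2837364/5104133, -3038550/5104133]
step 2: P̄ = F·P·Fᵀ + Q = [22323963/5104133 17877252/5104133; 17877252/5104133 74503005/5104133]
step 2: y = z − H·x̄ = [8343869/5104133, -6848881/5104133]
step 2: S = H·P̄·Hᵀ + R = [259035241/5104133 -406816815/5104133; -406816815/5104133 820531052/5104133]
step 2: K = P̄·Hᵀ·S⁻¹ = [-3894860841/9217341679 -2784300108/9217341679; 262958481/1316763097 -256995267/1316763097]
step 2: x' = x̄ + K·y = [-1107836727/1316763097, -9174798/1316763097]
step 2: P' = (I − K·H)·P̄ = [9128713182/9217341679 95642250/1316763097; 95642250/1316763097 310779606/1316763097]

step 0: x' = [2713/2679, 952/2679], P' = [2878/2679 214/2679; 214/2679 634/2679]
step 1: x' = [100593/5104133, 2736771/5104133], P' = [5059850/5104133 372994/5104133; 372994/5104133 1205726/5104133]
step 2: x' = [-1107836727/1316763097, -9174798/1316763097], P' = [9128713182/9217341679 95642250/1316763097; 95642250/1316763097 310779606/1316763097]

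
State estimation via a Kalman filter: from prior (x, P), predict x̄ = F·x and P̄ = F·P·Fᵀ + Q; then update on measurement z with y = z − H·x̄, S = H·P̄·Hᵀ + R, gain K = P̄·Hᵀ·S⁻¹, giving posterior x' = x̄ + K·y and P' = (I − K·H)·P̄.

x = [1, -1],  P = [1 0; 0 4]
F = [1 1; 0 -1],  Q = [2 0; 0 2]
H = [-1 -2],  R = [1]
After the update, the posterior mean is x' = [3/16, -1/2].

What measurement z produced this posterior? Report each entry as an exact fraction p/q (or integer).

x̄ = F·x = [0, 1]
P̄ = F·P·Fᵀ + Q = [7 -4; -4 6]
S = H·P̄·Hᵀ + R = [16]
K = P̄·Hᵀ·S⁻¹ = [1/16; -1/2]
x' − x̄ = [3/16, -3/2] = K·y
y = (KᵀK)⁻¹·Kᵀ·(x' − x̄) = [3]
z = y + H·x̄ = [3] + [-2] = [1]

z = [1]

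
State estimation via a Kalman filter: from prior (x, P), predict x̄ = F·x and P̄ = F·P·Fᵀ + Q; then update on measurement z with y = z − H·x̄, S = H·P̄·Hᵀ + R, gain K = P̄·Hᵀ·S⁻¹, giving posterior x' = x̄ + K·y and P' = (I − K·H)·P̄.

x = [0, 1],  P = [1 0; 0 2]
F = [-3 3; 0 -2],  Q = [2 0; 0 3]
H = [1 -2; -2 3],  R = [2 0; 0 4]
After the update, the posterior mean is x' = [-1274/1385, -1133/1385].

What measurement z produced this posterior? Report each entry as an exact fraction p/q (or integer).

z = [2, 1]

x̄ = F·x = [3, -2]
P̄ = F·P·Fᵀ + Q = [29 -12; -12 11]
S = H·P̄·Hᵀ + R = [123 -208; -208 363]
K = P̄·Hᵀ·S⁻¹ = [-313/1385 -538/1385; -486/1385 -61/1385]
x' − x̄ = [-5429/1385, 1637/1385] = K·y
y = (KᵀK)⁻¹·Kᵀ·(x' − x̄) = [-5, 13]
z = y + H·x̄ = [-5, 13] + [7, -12] = [2, 1]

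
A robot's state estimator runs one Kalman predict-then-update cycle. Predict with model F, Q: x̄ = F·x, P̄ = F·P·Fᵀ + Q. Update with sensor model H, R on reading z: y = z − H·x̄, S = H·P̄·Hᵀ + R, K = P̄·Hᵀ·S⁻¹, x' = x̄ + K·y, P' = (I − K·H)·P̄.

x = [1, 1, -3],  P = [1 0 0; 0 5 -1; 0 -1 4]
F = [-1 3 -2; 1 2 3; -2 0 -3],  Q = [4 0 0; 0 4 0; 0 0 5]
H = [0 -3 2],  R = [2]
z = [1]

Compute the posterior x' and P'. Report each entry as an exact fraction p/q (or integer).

x̄ = F·x = [8, -6, 7]
P̄ = F·P·Fᵀ + Q = [78 0 35; 0 49 -32; 35 -32 45]
y = z − H·x̄ = [-31]
S = H·P̄·Hᵀ + R = [1007]
K = P̄·Hᵀ·S⁻¹ = [70/1007; -211/1007; 186/1007]
x' = x̄ + K·y = [5886/1007, 499/1007, 1283/1007]
P' = (I − K·H)·P̄ = [73646/1007 14770/1007 22225/1007; 14770/1007 4822/1007 7022/1007; 22225/1007 7022/1007 10719/1007]

x' = [5886/1007, 499/1007, 1283/1007]
P' = [73646/1007 14770/1007 22225/1007; 14770/1007 4822/1007 7022/1007; 22225/1007 7022/1007 10719/1007]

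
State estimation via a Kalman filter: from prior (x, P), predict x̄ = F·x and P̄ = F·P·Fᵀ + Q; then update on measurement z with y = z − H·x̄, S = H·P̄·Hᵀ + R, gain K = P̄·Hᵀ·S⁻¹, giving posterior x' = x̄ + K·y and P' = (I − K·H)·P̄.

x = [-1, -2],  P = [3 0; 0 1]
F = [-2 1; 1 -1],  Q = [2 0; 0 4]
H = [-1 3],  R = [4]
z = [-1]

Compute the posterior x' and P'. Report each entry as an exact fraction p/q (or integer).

x̄ = F·x = [0, 1]
P̄ = F·P·Fᵀ + Q = [15 -7; -7 8]
y = z − H·x̄ = [-4]
S = H·P̄·Hᵀ + R = [133]
K = P̄·Hᵀ·S⁻¹ = [-36/133; 31/133]
x' = x̄ + K·y = [144/133, 9/133]
P' = (I − K·H)·P̄ = [699/133 185/133; 185/133 103/133]

x' = [144/133, 9/133]
P' = [699/133 185/133; 185/133 103/133]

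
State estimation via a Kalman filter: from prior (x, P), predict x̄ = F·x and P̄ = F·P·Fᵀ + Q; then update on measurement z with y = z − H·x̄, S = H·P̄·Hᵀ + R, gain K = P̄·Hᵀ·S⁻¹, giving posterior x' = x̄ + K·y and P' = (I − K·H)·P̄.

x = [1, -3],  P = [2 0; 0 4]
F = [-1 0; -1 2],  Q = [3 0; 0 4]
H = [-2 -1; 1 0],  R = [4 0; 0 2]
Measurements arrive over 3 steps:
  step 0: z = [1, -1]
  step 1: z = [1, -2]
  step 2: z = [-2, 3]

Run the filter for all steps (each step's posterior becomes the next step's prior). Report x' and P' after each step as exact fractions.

step 0: x̄ = F·x = [-1, -7]
step 0: P̄ = F·P·Fᵀ + Q = [5 2; 2 22]
step 0: y = z − H·x̄ = [-8, 0]
step 0: S = H·P̄·Hᵀ + R = [54 -12; -12 7]
step 0: K = P̄·Hᵀ·S⁻¹ = [-4/39 7/13; -79/117 -34/39]
step 0: x' = x̄ + K·y = [-7/39, -187/117]
step 0: P' = (I − K·H)·P̄ = [14/13 -68/39; -68/39 724/117]
step 1: x̄ = F·x = [7/39, -353/117]
step 1: P̄ = F·P·Fᵀ + Q = [53/13 178/39; 178/39 4306/117]
step 1: y = z − H·x̄ = [-194/117, -85/39]
step 1: S = H·P̄·Hᵀ + R = [8818/117 -496/39; -496/39 79/13]
step 1: K = P̄·Hᵀ·S⁻¹ = [-496/5777 8513/17331; -4311/5777 -14050/17331]
step 1: x' = x̄ + K·y = [-12976/17331, -223/17331]
step 1: P' = (I − K·H)·P̄ = [17026/17331 -28100/17331; -28100/17331 107932/17331]
step 2: x̄ = F·x = [12976/17331, 12530/17331]
step 2: P̄ = F·P·Fᵀ + Q = [69019/17331 73226/17331; 73226/17331 630478/17331]
step 2: y = z − H·x̄ = [3820/17331, 39017/17331]
step 2: S = H·P̄·Hᵀ + R = [1268782/17331 -211264/17331; -211264/17331 103681/17331]
step 2: K = P̄·Hᵀ·S⁻¹ = [-211264/2507533 1238751/2507533; -1877643/2507533 -2054974/2507533]
step 2: x' = x̄ + K·y = [4619645/2507533, -3227288/2507533]
step 2: P' = (I − K·H)·P̄ = [2477502/2507533 -4109948/2507533; -4109948/2507533 15730468/2507533]

step 0: x' = [-7/39, -187/117], P' = [14/13 -68/39; -68/39 724/117]
step 1: x' = [-12976/17331, -223/17331], P' = [17026/17331 -28100/17331; -28100/17331 107932/17331]
step 2: x' = [4619645/2507533, -3227288/2507533], P' = [2477502/2507533 -4109948/2507533; -4109948/2507533 15730468/2507533]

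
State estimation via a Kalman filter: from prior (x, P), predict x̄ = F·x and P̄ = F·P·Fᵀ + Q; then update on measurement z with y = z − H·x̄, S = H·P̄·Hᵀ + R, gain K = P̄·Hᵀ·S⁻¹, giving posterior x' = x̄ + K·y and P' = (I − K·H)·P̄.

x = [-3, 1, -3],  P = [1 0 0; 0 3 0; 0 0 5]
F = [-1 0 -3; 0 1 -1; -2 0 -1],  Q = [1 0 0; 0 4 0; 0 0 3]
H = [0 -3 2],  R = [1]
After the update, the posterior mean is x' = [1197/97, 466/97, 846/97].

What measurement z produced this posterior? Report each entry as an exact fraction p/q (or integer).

z = [3]

x̄ = F·x = [12, 4, 9]
P̄ = F·P·Fᵀ + Q = [47 15 17; 15 12 5; 17 5 12]
S = H·P̄·Hᵀ + R = [97]
K = P̄·Hᵀ·S⁻¹ = [-11/97; -26/97; 9/97]
x' − x̄ = [33/97, 78/97, -27/97] = K·y
y = (KᵀK)⁻¹·Kᵀ·(x' − x̄) = [-3]
z = y + H·x̄ = [-3] + [6] = [3]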